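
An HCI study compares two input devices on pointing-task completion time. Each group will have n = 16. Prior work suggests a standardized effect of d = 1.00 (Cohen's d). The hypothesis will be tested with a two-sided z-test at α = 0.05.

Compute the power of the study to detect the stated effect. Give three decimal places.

Power ≈ 0.807

Noncentrality parameter: δ = d·√(n/2) = 1.00 × √(16/2) = 2.8284
Two-sided α = 0.05 → critical value z_{0.025} = 1.960.
Power = Φ(δ − 1.960) + Φ(−δ − 1.960) = Φ(0.868) + Φ(-4.788) = 0.8074 + 0.0000 = 0.8074.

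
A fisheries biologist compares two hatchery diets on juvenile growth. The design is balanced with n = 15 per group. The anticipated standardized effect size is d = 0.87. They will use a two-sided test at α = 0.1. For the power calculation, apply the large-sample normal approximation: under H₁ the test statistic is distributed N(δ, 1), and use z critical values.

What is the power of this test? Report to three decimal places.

Power ≈ 0.770

Noncentrality parameter: δ = d·√(n/2) = 0.87 × √(15/2) = 2.3826
Two-sided α = 0.1 → critical value z_{0.05} = 1.645.
Power = Φ(δ − 1.645) + Φ(−δ − 1.645) = Φ(0.738) + Φ(-4.027) = 0.7697 + 0.0000 = 0.7697.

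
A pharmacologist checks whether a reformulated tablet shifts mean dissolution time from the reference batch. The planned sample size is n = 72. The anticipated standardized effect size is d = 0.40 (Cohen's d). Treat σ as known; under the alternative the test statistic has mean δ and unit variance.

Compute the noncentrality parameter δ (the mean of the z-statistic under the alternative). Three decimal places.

The noncentrality parameter scales effect size by the design's sample-size factor: δ = d·√n = 0.40 × √72 = 3.3941

δ ≈ 3.394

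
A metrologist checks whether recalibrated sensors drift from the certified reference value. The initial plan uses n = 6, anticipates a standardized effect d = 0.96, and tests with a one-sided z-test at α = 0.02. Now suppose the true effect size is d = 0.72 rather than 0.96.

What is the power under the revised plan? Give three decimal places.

With d = 0.72: δ = d·√n = 0.72 × √6 = 1.7636. Critical value z_{0.02} = 2.054.
Revised power = P(Z > 2.054 − δ) = Φ(-0.290) = 0.3859.

Power ≈ 0.386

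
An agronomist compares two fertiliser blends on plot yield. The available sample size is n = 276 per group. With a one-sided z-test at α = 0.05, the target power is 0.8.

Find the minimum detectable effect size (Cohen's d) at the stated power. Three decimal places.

d ≈ 0.212

Required noncentrality: δ = z_{0.05} + z_{0.20} = 1.645 + 0.842 = 2.486.
δ = d·√(n/2) ⇒ d = δ/√(n/2) = 2.486/√(276/2) = 0.2117.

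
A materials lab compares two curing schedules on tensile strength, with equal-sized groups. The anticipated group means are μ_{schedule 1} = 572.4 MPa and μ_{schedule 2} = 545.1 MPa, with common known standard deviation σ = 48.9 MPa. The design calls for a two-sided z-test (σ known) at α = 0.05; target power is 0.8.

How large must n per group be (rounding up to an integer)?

Standardized effect: d = |μ_{schedule 1} − μ_{schedule 2}| / σ = |572.4 − 545.1| / 48.9 = 0.5583
Set Φ(δ − 1.960) = 0.8; then δ − 1.960 = Φ⁻¹(0.8) = 0.842, giving δ = 2.802.
(For δ > 0 the lower-tail rejection region contributes negligibly to power, so the one-term inversion is standard.)
δ = d·√(n/2) ⇒ n = 2(δ/d)² = 2 × (2.802 / 0.5583)² = 50.37.
Round up to the next whole unit.

n = 51 per group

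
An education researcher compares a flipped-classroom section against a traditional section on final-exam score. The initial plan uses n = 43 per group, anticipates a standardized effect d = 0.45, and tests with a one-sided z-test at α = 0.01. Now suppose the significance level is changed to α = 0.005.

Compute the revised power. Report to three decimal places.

Power ≈ 0.312

δ = d·√(n/2) = 0.45 × √(43/2) = 2.0866 (unchanged). New critical value: z_{0.005} = 2.576.
Revised power = Φ(δ − 2.576) = Φ(-0.489) = 0.3123.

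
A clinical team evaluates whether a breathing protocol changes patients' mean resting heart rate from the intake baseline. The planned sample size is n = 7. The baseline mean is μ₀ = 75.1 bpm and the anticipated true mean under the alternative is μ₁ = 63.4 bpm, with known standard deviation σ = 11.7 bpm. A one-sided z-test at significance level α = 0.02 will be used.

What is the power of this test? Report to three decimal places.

Standardized effect: d = |μ₁ − μ₀| / σ = |63.4 − 75.1| / 11.7 = 1.0000
Noncentrality parameter: λ = d·√n = 1.0000 × √7 = 2.6458
One-sided α = 0.02 → critical value z_{0.02} = 2.054.
Power = P(Z > 2.054 − λ) = Φ(0.592) = 0.7231.

Power ≈ 0.723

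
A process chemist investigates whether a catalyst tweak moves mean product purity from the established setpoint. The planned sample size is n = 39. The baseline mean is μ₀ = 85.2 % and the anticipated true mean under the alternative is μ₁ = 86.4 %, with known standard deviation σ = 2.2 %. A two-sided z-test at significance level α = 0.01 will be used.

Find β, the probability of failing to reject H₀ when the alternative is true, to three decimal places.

Standardized effect: d = |μ₁ − μ₀| / σ = |86.4 − 85.2| / 2.2 = 0.5455
Noncentrality parameter: δ = d·√n = 0.5455 × √39 = 3.4064
Critical value for a two-sided test at α = 0.01: z_{α/2} = 2.576.
Power = Φ(δ − 2.576) + Φ(−δ − 2.576) = Φ(0.831) + Φ(-5.982) = 0.7969 + 0.0000 = 0.7969.
Type II error: β = 1 − power = 1 − 0.7969 = 0.2031.

β ≈ 0.203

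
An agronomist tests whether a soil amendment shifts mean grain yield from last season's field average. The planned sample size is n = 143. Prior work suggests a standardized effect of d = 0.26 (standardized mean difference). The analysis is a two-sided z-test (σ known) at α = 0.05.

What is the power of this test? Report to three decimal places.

Power ≈ 0.875

Noncentrality parameter: δ = d·√n = 0.26 × √143 = 3.1091
Two-sided α = 0.05 → critical value z_{0.025} = 1.960.
Power = Φ(δ − 1.960) + Φ(−δ − 1.960) = Φ(1.149) + Φ(-5.069) = 0.8748 + 0.0000 = 0.8748.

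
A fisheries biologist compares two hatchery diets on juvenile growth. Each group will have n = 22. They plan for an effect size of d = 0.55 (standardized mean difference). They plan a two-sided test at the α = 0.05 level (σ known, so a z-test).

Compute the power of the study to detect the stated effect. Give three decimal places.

Noncentrality parameter: δ = d·√(n/2) = 0.55 × √(22/2) = 1.8241
Two-sided α = 0.05 → critical value z_{0.025} = 1.960.
Power = Φ(δ − 1.960) + Φ(−δ − 1.960) = Φ(-0.136) + Φ(-3.784) = 0.4460 + 0.0001 = 0.4461.

Power ≈ 0.446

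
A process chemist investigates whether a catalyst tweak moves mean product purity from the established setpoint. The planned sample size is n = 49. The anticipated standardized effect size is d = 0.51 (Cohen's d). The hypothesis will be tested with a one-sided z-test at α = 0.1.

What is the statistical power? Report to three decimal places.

Power ≈ 0.989

Noncentrality parameter: δ = d·√n = 0.51 × √49 = 3.5700
Critical value for a one-sided test at α = 0.1: z_α = 1.282.
Power = P(Z > 1.282 − δ) = Φ(2.288) = 0.9889.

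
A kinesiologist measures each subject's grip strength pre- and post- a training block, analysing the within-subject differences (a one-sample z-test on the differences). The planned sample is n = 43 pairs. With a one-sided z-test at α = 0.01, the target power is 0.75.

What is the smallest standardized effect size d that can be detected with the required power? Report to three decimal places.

Need Φ(δ − 2.326) = 0.75, so δ = 2.326 + 0.674 = 3.001.
δ = d·√n ⇒ d = δ/√n = 3.001/√43 = 0.4576.

d ≈ 0.458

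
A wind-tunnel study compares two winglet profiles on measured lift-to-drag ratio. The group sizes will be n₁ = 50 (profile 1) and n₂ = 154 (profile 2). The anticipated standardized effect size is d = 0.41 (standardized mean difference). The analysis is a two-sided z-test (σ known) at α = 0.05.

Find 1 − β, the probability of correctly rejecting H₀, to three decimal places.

Noncentrality parameter: δ = d / √(1/n₁ + 1/n₂) = 0.41 / √(1/50 + 1/154) = 2.5189
Two-sided α = 0.05 → critical value z_{0.025} = 1.960.
Power = Φ(δ − 1.960) + Φ(−δ − 1.960) = Φ(0.559) + Φ(-4.479) = 0.7119 + 0.0000 = 0.7119.

Power ≈ 0.712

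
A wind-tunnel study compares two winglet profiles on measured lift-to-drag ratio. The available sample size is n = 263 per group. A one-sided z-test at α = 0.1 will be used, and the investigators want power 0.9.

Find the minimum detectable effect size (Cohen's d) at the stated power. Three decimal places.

d ≈ 0.224

Required noncentrality: δ = z_{0.1} + z_{0.10} = 1.282 + 1.282 = 2.563.
δ = d·√(n/2) ⇒ d = δ/√(n/2) = 2.563/√(263/2) = 0.2235.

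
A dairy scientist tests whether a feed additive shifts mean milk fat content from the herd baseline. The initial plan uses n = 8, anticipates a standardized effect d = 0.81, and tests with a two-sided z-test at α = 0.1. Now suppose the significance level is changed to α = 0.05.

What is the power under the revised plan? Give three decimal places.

δ = d·√n = 0.81 × √8 = 2.2910 (unchanged). New critical value: z_{0.025} = 1.960.
Revised power = Φ(δ − 1.960) + Φ(−δ − 1.960) = Φ(0.331) + Φ(-4.251) = 0.6297 + 0.0000 = 0.6297.

Power ≈ 0.630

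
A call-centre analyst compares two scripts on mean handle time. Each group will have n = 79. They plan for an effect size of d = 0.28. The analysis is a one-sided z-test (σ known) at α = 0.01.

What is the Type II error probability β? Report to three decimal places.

Noncentrality parameter: δ = d·√(n/2) = 0.28 × √(79/2) = 1.7598
One-sided α = 0.01 → critical value z_{0.01} = 2.326.
Power = Φ(δ − 2.326) = Φ(-0.567) = 0.2855.
Type II error: β = 1 − power = 1 − 0.2855 = 0.7145.

β ≈ 0.714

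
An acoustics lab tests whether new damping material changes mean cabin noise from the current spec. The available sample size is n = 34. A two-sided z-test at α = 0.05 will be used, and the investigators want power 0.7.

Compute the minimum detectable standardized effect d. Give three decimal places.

Need Φ(δ − 1.960) = 0.7, so δ = 1.960 + 0.524 = 2.484.
(The second rejection-region term Φ(−δ − z_{α/2}) is negligible and dropped.)
δ = d·√n ⇒ d = δ/√n = 2.484/√34 = 0.4261.

d ≈ 0.426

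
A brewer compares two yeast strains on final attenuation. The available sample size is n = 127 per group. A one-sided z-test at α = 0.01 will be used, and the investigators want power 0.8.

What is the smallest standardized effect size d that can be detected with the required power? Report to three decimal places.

d ≈ 0.398

Required noncentrality: δ = z_{0.01} + z_{0.20} = 2.326 + 0.842 = 3.168.
δ = d·√(n/2) ⇒ d = δ/√(n/2) = 3.168/√(127/2) = 0.3976.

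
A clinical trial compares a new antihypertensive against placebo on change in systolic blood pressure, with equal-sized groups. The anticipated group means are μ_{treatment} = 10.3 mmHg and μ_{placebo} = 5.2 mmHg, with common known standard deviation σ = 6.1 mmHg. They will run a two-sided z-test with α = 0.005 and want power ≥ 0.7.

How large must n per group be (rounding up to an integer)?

Standardized effect: d = |μ_{treatment} − μ_{placebo}| / σ = |10.3 − 5.2| / 6.1 = 0.8361
Set Φ(δ − 2.807) = 0.7; then δ − 2.807 = Φ⁻¹(0.7) = 0.524, giving δ = 3.331.
(For δ > 0 the lower-tail rejection region contributes negligibly to power, so the one-term inversion is standard.)
δ = d·√(n/2) ⇒ n = 2(δ/d)² = 2 × (3.331 / 0.8361)² = 31.75.
Round up to the next whole unit.

n = 32 per group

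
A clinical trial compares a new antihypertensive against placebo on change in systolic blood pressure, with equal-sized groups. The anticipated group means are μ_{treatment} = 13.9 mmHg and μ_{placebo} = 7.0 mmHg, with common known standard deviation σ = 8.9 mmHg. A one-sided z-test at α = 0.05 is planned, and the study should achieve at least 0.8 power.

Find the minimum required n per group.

Standardized effect: d = |μ_{treatment} − μ_{placebo}| / σ = |13.9 − 7.0| / 8.9 = 0.7753
For power 0.8 need Φ(δ − z_{0.05}) = 0.8, so δ = z_{0.05} + z_{0.20} = 1.645 + 0.842 = 2.486.
δ = d·√(n/2) ⇒ n = 2(δ/d)² = 2 × (2.486 / 0.7753)² = 20.57.
Round up to the next whole unit.

n = 21 per group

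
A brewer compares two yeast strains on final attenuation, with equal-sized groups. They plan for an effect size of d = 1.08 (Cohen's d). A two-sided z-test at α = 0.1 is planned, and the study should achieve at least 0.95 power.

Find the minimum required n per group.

For power 0.95 need Φ(δ − z_{0.05}) = 0.95, so δ = z_{0.05} + z_{0.05} = 1.645 + 1.645 = 3.290.
(The Φ(−δ − z_{α/2}) term is vanishingly small for δ > 0 and is dropped in the standard sample-size formula.)
δ = d·√(n/2) ⇒ n = 2(δ/d)² = 2 × (3.290 / 1.08)² = 18.56.
Rounding up, n = 19 per group.

n = 19 per group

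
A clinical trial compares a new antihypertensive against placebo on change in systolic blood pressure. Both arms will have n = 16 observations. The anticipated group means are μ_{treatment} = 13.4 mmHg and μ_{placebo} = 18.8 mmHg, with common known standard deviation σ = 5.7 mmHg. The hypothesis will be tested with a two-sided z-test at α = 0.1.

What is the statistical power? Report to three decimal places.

Power ≈ 0.850

Standardized effect: d = |μ_{treatment} − μ_{placebo}| / σ = |13.4 − 18.8| / 5.7 = 0.9474
Noncentrality parameter: δ = d·√(n/2) = 0.9474 × √(16/2) = 2.6796
Critical value for a two-sided test at α = 0.1: z_{α/2} = 1.645.
Power = Φ(δ − 1.645) + Φ(−δ − 1.645) = Φ(1.035) + Φ(-4.324) = 0.8496 + 0.0000 = 0.8496.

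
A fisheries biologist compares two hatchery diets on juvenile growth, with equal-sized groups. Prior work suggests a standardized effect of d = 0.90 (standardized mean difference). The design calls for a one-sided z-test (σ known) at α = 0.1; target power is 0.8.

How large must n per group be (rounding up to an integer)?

n = 12 per group

Set Φ(δ − 1.282) = 0.8; then δ − 1.282 = Φ⁻¹(0.8) = 0.842, giving δ = 2.123.
δ = d·√(n/2) ⇒ n = 2(δ/d)² = 2 × (2.123 / 0.90)² = 11.13.
Rounding up, n = 12 per group.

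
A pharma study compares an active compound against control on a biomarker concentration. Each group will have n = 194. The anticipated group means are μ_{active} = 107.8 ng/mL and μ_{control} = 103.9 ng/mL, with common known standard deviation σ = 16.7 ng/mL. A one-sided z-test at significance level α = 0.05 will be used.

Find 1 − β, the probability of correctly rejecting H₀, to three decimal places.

Power ≈ 0.744

Standardized effect: d = |μ_{active} − μ_{control}| / σ = |107.8 − 103.9| / 16.7 = 0.2335
Noncentrality parameter: δ = d·√(n/2) = 0.2335 × √(194/2) = 2.3000
Critical value for a one-sided test at α = 0.05: z_α = 1.645.
Power = Φ(δ − 1.645) = Φ(0.655) = 0.7438.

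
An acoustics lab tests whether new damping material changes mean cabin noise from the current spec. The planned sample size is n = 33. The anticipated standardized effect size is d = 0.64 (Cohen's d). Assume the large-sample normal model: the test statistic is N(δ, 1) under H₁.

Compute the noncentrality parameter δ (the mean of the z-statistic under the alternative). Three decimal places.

δ ≈ 3.677

The noncentrality parameter scales effect size by the design's sample-size factor: δ = d·√n = 0.64 × √33 = 3.6765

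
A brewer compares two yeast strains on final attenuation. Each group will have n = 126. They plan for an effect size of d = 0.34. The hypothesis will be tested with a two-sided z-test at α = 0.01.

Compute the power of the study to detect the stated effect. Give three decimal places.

Power ≈ 0.549

Noncentrality parameter: δ = d·√(n/2) = 0.34 × √(126/2) = 2.6987
Two-sided α = 0.01 → critical value z_{0.005} = 2.576.
Power = Φ(δ − 2.576) + Φ(−δ − 2.576) = Φ(0.123) + Φ(-5.274) = 0.5489 + 0.0000 = 0.5489.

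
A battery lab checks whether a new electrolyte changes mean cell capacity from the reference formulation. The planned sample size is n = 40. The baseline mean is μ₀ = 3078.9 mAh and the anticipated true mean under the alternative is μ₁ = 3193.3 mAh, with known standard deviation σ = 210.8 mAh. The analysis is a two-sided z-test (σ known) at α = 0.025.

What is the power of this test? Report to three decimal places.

Standardized effect: d = |μ₁ − μ₀| / σ = |3193.3 − 3078.9| / 210.8 = 0.5427
Noncentrality parameter: δ = d·√n = 0.5427 × √40 = 3.4323
Critical value for a two-sided test at α = 0.025: z_{α/2} = 2.241.
Power = Φ(δ − 2.241) + Φ(−δ − 2.241) = Φ(1.191) + Φ(-5.674) = 0.8832 + 0.0000 = 0.8832.

Power ≈ 0.883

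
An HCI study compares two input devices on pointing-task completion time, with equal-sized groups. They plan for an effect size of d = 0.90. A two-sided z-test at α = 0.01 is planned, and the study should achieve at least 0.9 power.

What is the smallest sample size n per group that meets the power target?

n = 37 per group

Set Φ(δ − 2.576) = 0.9; then δ − 2.576 = Φ⁻¹(0.9) = 1.282, giving δ = 3.857.
(The Φ(−δ − z_{α/2}) term is vanishingly small for δ > 0 and is dropped in the standard sample-size formula.)
δ = d·√(n/2) ⇒ n = 2(δ/d)² = 2 × (3.857 / 0.90)² = 36.74.
Round up to the next whole unit.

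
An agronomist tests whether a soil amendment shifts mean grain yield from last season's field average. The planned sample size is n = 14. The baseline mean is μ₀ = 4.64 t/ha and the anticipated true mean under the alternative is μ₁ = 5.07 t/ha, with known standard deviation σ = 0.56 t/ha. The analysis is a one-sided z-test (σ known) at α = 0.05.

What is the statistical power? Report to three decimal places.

Power ≈ 0.890

Standardized effect: d = |μ₁ − μ₀| / σ = |5.07 − 4.64| / 0.56 = 0.7679
Noncentrality parameter: δ = d·√n = 0.7679 × √14 = 2.8731
One-sided α = 0.05 → critical value z_{0.05} = 1.645.
Power = Φ(δ − 1.645) = Φ(1.228) = 0.8903.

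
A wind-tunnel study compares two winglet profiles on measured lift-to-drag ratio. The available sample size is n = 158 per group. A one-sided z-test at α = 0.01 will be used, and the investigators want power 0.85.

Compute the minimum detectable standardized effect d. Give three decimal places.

d ≈ 0.378

Need Φ(δ − 2.326) = 0.85, so δ = 2.326 + 1.036 = 3.363.
δ = d·√(n/2) ⇒ d = δ/√(n/2) = 3.363/√(158/2) = 0.3783.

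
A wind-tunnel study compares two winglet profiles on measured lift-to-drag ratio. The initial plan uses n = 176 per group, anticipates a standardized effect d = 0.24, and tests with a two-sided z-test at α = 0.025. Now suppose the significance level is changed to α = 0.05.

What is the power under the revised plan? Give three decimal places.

δ = d·√(n/2) = 0.24 × √(176/2) = 2.2514 (unchanged). New critical value: z_{0.025} = 1.960.
Revised power = Φ(δ − 1.960) + Φ(−δ − 1.960) = Φ(0.291) + Φ(-4.211) = 0.6146 + 0.0000 = 0.6147.

Power ≈ 0.615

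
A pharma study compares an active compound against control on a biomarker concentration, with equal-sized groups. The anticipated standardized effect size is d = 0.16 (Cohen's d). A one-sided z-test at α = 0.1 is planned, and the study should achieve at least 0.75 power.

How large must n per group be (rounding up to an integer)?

n = 299 per group

Set Φ(δ − 1.282) = 0.75; then δ − 1.282 = Φ⁻¹(0.75) = 0.674, giving δ = 1.956.
δ = d·√(n/2) ⇒ n = 2(δ/d)² = 2 × (1.956 / 0.16)² = 298.91.
Rounding up, n = 299 per group.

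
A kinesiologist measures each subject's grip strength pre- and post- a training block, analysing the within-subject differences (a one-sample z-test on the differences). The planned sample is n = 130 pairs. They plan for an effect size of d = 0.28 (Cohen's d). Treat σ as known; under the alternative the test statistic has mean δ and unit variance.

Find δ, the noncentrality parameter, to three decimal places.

The noncentrality parameter scales effect size by the design's sample-size factor: δ = d·√n = 0.28 × √130 = 3.1925

δ ≈ 3.192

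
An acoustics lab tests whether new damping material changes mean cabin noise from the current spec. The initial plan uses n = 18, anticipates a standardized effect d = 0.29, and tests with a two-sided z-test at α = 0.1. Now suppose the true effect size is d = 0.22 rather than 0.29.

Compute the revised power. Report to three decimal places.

With d = 0.22: δ = d·√n = 0.22 × √18 = 0.9334. Critical value z_{0.05} = 1.645.
Revised power = Φ(δ − 1.645) + Φ(−δ − 1.645) = Φ(-0.711) + Φ(-2.578) = 0.2384 + 0.0050 = 0.2434.

Power ≈ 0.243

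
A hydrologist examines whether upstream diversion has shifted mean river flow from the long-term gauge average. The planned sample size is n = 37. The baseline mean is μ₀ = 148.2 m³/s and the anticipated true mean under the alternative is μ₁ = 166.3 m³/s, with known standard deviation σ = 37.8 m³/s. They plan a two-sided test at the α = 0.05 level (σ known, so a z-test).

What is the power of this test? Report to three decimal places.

Power ≈ 0.830

Standardized effect: d = |μ₁ − μ₀| / σ = |166.3 − 148.2| / 37.8 = 0.4788
Noncentrality parameter: δ = d·√n = 0.4788 × √37 = 2.9126
Two-sided α = 0.05 → critical value z_{0.025} = 1.960.
Power = Φ(δ − 1.960) + Φ(−δ − 1.960) = Φ(0.953) + Φ(-4.873) = 0.8296 + 0.0000 = 0.8296.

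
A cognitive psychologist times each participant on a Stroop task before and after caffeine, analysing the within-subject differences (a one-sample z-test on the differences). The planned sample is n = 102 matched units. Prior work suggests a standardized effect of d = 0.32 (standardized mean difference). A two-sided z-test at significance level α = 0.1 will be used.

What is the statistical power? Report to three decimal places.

Noncentrality parameter: δ = d·√n = 0.32 × √102 = 3.2318
Critical value for a two-sided test at α = 0.1: z_{α/2} = 1.645.
Power = Φ(δ − 1.645) + Φ(−δ − 1.645) = Φ(1.587) + Φ(-4.877) = 0.9437 + 0.0000 = 0.9437.

Power ≈ 0.944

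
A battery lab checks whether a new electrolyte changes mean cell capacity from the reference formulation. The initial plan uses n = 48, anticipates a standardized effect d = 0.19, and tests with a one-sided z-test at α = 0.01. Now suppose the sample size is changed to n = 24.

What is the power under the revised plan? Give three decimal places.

Power ≈ 0.081

With n = 24: δ = d·√n = 0.19 × √24 = 0.9308. Critical value z_{0.01} = 2.326.
Revised power = P(Z > 2.326 − δ) = Φ(-1.396) = 0.0814.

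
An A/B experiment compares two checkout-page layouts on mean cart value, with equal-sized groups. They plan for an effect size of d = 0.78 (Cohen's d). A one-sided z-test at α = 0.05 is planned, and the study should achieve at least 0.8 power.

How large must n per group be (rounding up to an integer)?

n = 21 per group

Set Φ(δ − 1.645) = 0.8; then δ − 1.645 = Φ⁻¹(0.8) = 0.842, giving δ = 2.486.
δ = d·√(n/2) ⇒ n = 2(δ/d)² = 2 × (2.486 / 0.78)² = 20.32.
Round up to the next whole unit.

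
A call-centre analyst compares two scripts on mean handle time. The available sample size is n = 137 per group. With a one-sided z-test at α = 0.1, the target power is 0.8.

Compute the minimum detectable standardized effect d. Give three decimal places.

Need Φ(δ − 1.282) = 0.8, so δ = 1.282 + 0.842 = 2.123.
δ = d·√(n/2) ⇒ d = δ/√(n/2) = 2.123/√(137/2) = 0.2565.

d ≈ 0.257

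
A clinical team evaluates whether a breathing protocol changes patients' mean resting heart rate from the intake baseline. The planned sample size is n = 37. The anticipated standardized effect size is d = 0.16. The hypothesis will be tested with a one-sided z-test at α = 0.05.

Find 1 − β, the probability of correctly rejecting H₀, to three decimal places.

Noncentrality parameter: δ = d·√n = 0.16 × √37 = 0.9732
Critical value for a one-sided test at α = 0.05: z_α = 1.645.
Power = P(Z > 1.645 − δ) = Φ(-0.672) = 0.2509.

Power ≈ 0.251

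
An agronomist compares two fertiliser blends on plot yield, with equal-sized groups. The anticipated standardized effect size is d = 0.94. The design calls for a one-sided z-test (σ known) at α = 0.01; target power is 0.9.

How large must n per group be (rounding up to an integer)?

n = 30 per group

Set Φ(δ − 2.326) = 0.9; then δ − 2.326 = Φ⁻¹(0.9) = 1.282, giving δ = 3.608.
δ = d·√(n/2) ⇒ n = 2(δ/d)² = 2 × (3.608 / 0.94)² = 29.46.
Round up to the next whole unit.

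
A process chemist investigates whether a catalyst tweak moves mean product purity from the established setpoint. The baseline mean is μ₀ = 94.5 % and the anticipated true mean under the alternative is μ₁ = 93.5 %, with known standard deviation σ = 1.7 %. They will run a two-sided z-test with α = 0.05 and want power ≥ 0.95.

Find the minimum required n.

n = 38

Standardized effect: d = |μ₁ − μ₀| / σ = |93.5 − 94.5| / 1.7 = 0.5882
Set Φ(δ − 1.960) = 0.95; then δ − 1.960 = Φ⁻¹(0.95) = 1.645, giving δ = 3.605.
(For δ > 0 the lower-tail rejection region contributes negligibly to power, so the one-term inversion is standard.)
δ = d·√n ⇒ n = (δ/d)² = (3.605 / 0.5882)² = 37.55.
Round up to the next whole unit.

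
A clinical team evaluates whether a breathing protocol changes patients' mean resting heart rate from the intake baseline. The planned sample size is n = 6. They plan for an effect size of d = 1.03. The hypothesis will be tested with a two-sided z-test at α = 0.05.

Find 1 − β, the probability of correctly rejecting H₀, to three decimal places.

Noncentrality parameter: δ = d·√n = 1.03 × √6 = 2.5230
Two-sided α = 0.05 → critical value z_{0.025} = 1.960.
Power = Φ(δ − 1.960) + Φ(−δ − 1.960) = Φ(0.563) + Φ(-4.483) = 0.7133 + 0.0000 = 0.7133.

Power ≈ 0.713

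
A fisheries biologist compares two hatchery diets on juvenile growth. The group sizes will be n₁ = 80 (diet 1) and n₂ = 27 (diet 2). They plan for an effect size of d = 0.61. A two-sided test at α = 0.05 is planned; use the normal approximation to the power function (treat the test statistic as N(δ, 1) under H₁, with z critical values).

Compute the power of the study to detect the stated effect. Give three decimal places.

Power ≈ 0.783

Noncentrality parameter: δ = d / √(1/n₁ + 1/n₂) = 0.61 / √(1/80 + 1/27) = 2.7407
Two-sided α = 0.05 → critical value z_{0.025} = 1.960.
Power = Φ(δ − 1.960) + Φ(−δ − 1.960) = Φ(0.781) + Φ(-4.701) = 0.7825 + 0.0000 = 0.7825.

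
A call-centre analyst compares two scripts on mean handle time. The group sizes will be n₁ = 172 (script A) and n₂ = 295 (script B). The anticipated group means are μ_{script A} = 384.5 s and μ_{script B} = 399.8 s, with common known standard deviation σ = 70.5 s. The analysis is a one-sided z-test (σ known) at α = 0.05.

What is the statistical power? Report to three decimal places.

Standardized effect: d = |μ_{script A} − μ_{script B}| / σ = |384.5 − 399.8| / 70.5 = 0.2170
Noncentrality parameter: δ = d / √(1/n₁ + 1/n₂) = 0.2170 / √(1/172 + 1/295) = 2.2621
Critical value for a one-sided test at α = 0.05: z_α = 1.645.
Power = Φ(δ − 1.645) = Φ(0.617) = 0.7315.

Power ≈ 0.731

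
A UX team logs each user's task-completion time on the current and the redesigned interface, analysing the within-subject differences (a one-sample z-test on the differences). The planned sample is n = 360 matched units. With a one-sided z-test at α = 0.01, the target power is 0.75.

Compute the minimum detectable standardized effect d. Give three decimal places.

d ≈ 0.158

Need Φ(δ − 2.326) = 0.75, so δ = 2.326 + 0.674 = 3.001.
δ = d·√n ⇒ d = δ/√n = 3.001/√360 = 0.1582.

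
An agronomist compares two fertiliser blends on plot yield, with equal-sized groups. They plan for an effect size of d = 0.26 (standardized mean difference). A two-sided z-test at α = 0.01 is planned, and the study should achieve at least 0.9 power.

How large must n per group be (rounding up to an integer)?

Set Φ(δ − 2.576) = 0.9; then δ − 2.576 = Φ⁻¹(0.9) = 1.282, giving δ = 3.857.
(The Φ(−δ − z_{α/2}) term is vanishingly small for δ > 0 and is dropped in the standard sample-size formula.)
δ = d·√(n/2) ⇒ n = 2(δ/d)² = 2 × (3.857 / 0.26)² = 440.22.
Round up to the next whole unit.

n = 441 per group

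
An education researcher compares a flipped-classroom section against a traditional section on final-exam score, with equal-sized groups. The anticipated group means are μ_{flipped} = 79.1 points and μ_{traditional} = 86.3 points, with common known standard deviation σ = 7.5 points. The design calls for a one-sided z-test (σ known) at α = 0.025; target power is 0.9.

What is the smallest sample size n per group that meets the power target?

n = 23 per group

Standardized effect: d = |μ_{flipped} − μ_{traditional}| / σ = |79.1 − 86.3| / 7.5 = 0.9600
Set Φ(δ − 1.960) = 0.9; then δ − 1.960 = Φ⁻¹(0.9) = 1.282, giving δ = 3.242.
δ = d·√(n/2) ⇒ n = 2(δ/d)² = 2 × (3.242 / 0.9600)² = 22.80.
Round up to the next whole unit.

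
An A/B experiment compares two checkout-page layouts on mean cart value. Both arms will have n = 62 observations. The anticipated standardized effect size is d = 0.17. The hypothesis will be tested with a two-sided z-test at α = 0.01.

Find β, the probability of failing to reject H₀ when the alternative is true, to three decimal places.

β ≈ 0.948

Noncentrality parameter: δ = d·√(n/2) = 0.17 × √(62/2) = 0.9465
Critical value for a two-sided test at α = 0.01: z_{α/2} = 2.576.
Power = Φ(δ − 2.576) + Φ(−δ − 2.576) = Φ(-1.629) + Φ(-3.522) = 0.0516 + 0.0002 = 0.0518.
Type II error: β = 1 − power = 1 − 0.0518 = 0.9482.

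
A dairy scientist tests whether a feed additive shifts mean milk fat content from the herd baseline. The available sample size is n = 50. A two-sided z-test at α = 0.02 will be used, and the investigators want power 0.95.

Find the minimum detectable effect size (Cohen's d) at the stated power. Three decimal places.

d ≈ 0.562

Need Φ(δ − 2.326) = 0.95, so δ = 2.326 + 1.645 = 3.971.
(Lower-tail contribution to power is negligible for δ > 0.)
δ = d·√n ⇒ d = δ/√n = 3.971/√50 = 0.5616.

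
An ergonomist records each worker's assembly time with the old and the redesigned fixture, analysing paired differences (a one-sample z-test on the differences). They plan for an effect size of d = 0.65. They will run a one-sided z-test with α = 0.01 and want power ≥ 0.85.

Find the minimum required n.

For power 0.85 need Φ(δ − z_{0.01}) = 0.85, so δ = z_{0.01} + z_{0.15} = 2.326 + 1.036 = 3.363.
δ = d·√n ⇒ n = (δ/d)² = (3.363 / 0.65)² = 26.77.
Rounding up, n = 27.

n = 27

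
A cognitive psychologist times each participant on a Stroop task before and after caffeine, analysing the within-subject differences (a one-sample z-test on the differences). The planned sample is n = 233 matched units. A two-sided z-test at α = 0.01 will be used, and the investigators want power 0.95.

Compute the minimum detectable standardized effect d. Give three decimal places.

d ≈ 0.277

Need Φ(δ − 2.576) = 0.95, so δ = 2.576 + 1.645 = 4.221.
(Lower-tail contribution to power is negligible for δ > 0.)
δ = d·√n ⇒ d = δ/√n = 4.221/√233 = 0.2765.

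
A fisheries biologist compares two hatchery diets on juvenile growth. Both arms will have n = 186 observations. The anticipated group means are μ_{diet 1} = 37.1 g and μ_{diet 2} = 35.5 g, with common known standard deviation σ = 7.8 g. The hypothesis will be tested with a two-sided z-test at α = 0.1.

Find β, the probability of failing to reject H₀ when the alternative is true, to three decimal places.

β ≈ 0.369

Standardized effect: d = |μ_{diet 1} − μ_{diet 2}| / σ = |37.1 − 35.5| / 7.8 = 0.2051
Noncentrality parameter: δ = d·√(n/2) = 0.2051 × √(186/2) = 1.9782
Two-sided α = 0.1 → critical value z_{0.05} = 1.645.
Power = Φ(δ − 1.645) + Φ(−δ − 1.645) = Φ(0.333) + Φ(-3.623) = 0.6306 + 0.0001 = 0.6307.
Type II error: β = 1 − power = 1 − 0.6307 = 0.3693.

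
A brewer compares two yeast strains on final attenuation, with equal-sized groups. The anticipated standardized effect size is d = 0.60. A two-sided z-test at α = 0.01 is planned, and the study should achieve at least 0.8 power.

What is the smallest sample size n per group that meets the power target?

For power 0.8 need Φ(δ − z_{0.005}) = 0.8, so δ = z_{0.005} + z_{0.20} = 2.576 + 0.842 = 3.417.
(The Φ(−δ − z_{α/2}) term is vanishingly small for δ > 0 and is dropped in the standard sample-size formula.)
δ = d·√(n/2) ⇒ n = 2(δ/d)² = 2 × (3.417 / 0.60)² = 64.88.
Round up to the next whole unit.

n = 65 per group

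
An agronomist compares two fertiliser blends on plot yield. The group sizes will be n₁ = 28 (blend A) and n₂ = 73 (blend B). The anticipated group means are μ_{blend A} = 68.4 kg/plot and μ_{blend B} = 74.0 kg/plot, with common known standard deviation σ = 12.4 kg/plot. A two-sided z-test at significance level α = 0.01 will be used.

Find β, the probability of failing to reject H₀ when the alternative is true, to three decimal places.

Standardized effect: d = |μ_{blend A} − μ_{blend B}| / σ = |68.4 − 74.0| / 12.4 = 0.4516
Noncentrality parameter: δ = d / √(1/n₁ + 1/n₂) = 0.4516 / √(1/28 + 1/73) = 2.0316
Two-sided α = 0.01 → critical value z_{0.005} = 2.576.
Power = Φ(δ − 2.576) + Φ(−δ − 2.576) = Φ(-0.544) + Φ(-4.607) = 0.2932 + 0.0000 = 0.2932.
Type II error: β = 1 − power = 1 − 0.2932 = 0.7068.

β ≈ 0.707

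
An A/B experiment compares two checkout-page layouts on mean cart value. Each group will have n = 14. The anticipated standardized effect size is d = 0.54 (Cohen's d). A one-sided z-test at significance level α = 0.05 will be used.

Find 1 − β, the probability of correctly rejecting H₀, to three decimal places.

Noncentrality parameter: δ = d·√(n/2) = 0.54 × √(14/2) = 1.4287
One-sided α = 0.05 → critical value z_{0.05} = 1.645.
Power = P(Z > 1.645 − δ) = Φ(-0.216) = 0.4144.

Power ≈ 0.414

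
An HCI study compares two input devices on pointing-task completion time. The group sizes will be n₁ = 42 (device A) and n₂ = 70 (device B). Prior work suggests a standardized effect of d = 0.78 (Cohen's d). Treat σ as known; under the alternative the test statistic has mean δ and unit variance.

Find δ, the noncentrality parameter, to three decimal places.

δ = d / √(1/n₁ + 1/n₂) = 0.78 / √(1/42 + 1/70) = 3.9963

δ ≈ 3.996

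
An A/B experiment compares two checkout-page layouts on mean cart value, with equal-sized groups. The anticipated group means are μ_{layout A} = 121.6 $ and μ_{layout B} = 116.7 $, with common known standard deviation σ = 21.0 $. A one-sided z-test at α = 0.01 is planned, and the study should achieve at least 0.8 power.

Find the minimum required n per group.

n = 369 per group

Standardized effect: d = |μ_{layout A} − μ_{layout B}| / σ = |121.6 − 116.7| / 21.0 = 0.2333
For power 0.8 need Φ(δ − z_{0.01}) = 0.8, so δ = z_{0.01} + z_{0.20} = 2.326 + 0.842 = 3.168.
δ = d·√(n/2) ⇒ n = 2(δ/d)² = 2 × (3.168 / 0.2333)² = 368.67.
Round up to the next whole unit.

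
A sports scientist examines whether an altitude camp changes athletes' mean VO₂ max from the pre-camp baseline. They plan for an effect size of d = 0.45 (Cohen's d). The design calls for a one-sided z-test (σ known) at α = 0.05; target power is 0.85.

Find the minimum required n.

Set Φ(δ − 1.645) = 0.85; then δ − 1.645 = Φ⁻¹(0.85) = 1.036, giving δ = 2.681.
δ = d·√n ⇒ n = (δ/d)² = (2.681 / 0.45)² = 35.50.
Rounding up, n = 36.

n = 36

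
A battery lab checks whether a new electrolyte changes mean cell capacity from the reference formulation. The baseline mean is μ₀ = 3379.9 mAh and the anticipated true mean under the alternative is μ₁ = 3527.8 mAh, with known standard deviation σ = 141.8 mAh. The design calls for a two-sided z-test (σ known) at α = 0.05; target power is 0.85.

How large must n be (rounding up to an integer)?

n = 9

Standardized effect: d = |μ₁ − μ₀| / σ = |3527.8 − 3379.9| / 141.8 = 1.0430
Set Φ(δ − 1.960) = 0.85; then δ − 1.960 = Φ⁻¹(0.85) = 1.036, giving δ = 2.996.
(For δ > 0 the lower-tail rejection region contributes negligibly to power, so the one-term inversion is standard.)
δ = d·√n ⇒ n = (δ/d)² = (2.996 / 1.0430)² = 8.25.
Round up to the next whole unit.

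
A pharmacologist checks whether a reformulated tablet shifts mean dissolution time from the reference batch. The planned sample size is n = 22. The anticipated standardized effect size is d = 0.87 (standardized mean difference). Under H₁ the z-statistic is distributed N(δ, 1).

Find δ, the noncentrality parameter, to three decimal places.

δ ≈ 4.081

The noncentrality parameter scales effect size by the design's sample-size factor: δ = d·√n = 0.87 × √22 = 4.0807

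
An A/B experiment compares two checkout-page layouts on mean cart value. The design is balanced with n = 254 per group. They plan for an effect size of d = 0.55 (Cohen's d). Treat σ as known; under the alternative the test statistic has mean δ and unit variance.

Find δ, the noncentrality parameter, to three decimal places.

δ ≈ 6.198

δ = d·√(n/2) = 0.55 × √(254/2) = 6.1982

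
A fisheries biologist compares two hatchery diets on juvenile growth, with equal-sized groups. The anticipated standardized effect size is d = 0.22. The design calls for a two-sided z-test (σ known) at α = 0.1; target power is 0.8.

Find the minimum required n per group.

n = 256 per group

For power 0.8 need Φ(δ − z_{0.05}) = 0.8, so δ = z_{0.05} + z_{0.20} = 1.645 + 0.842 = 2.486.
(The Φ(−δ − z_{α/2}) term is vanishingly small for δ > 0 and is dropped in the standard sample-size formula.)
δ = d·√(n/2) ⇒ n = 2(δ/d)² = 2 × (2.486 / 0.22)² = 255.48.
Round up to the next whole unit.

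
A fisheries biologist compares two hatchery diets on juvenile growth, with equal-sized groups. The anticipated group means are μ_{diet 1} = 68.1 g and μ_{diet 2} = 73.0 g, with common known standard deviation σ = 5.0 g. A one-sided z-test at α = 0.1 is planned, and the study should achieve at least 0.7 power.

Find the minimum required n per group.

n = 7 per group

Standardized effect: d = |μ_{diet 1} − μ_{diet 2}| / σ = |68.1 − 73.0| / 5.0 = 0.9800
For power 0.7 need Φ(δ − z_{0.1}) = 0.7, so δ = z_{0.1} + z_{0.30} = 1.282 + 0.524 = 1.806.
δ = d·√(n/2) ⇒ n = 2(δ/d)² = 2 × (1.806 / 0.9800)² = 6.79.
Rounding up, n = 7 per group.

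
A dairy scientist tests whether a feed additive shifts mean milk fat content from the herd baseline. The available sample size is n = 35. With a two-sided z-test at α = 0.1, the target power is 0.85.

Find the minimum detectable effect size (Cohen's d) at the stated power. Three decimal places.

Required noncentrality: δ = z_{0.05} + z_{0.15} = 1.645 + 1.036 = 2.681.
(The second rejection-region term Φ(−δ − z_{α/2}) is negligible and dropped.)
δ = d·√n ⇒ d = δ/√n = 2.681/√35 = 0.4532.

d ≈ 0.453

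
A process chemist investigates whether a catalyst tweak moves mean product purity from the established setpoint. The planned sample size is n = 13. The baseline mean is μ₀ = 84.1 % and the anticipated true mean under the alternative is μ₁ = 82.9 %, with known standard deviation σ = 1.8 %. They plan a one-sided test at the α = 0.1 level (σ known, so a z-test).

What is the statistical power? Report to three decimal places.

Standardized effect: d = |μ₁ − μ₀| / σ = |82.9 − 84.1| / 1.8 = 0.6667
Noncentrality parameter: λ = d·√n = 0.6667 × √13 = 2.4037
One-sided α = 0.1 → critical value z_{0.1} = 1.282.
Power = P(Z > 1.282 − λ) = Φ(1.122) = 0.8691.

Power ≈ 0.869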